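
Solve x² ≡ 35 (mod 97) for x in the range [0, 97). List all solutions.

97 ≡ 1 (mod 4), so we find a root by search.
Trying successive values, 36² = 1296 ≡ 35 (mod 97). The other root is 97 − 36 = 61.

36, 61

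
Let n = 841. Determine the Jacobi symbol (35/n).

1

Reciprocity: 35 ≡ 3 and 841 ≡ 1 (mod 4), so (35/841) = +(841/35).
Reduce top mod 35: now compute (1/35).
Reached (1/35) = 1. Collecting the sign flips along the way, the symbol is +1.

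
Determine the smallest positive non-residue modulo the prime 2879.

7

(2/2879) = +1, so 2 is a residue.
(3/2879) = +1, so 3 is a residue.
(4/2879) = +1, so 4 is a residue.
(5/2879) = +1, so 5 is a residue.
(6/2879) = +1, so 6 is a residue.
(7/2879) = −1, so 7 is the smallest positive non-residue mod 2879.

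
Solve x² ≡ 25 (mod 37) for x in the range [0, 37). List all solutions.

5, 32

37 ≡ 1 (mod 4), so we find a root by search.
Trying successive values, 5² = 25 ≡ 25 (mod 37). The other root is 37 − 5 = 32.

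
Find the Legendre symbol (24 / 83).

-1

Euler's criterion: (24/83) ≡ 24^41 (mod 83).
24^2 ≡ 78 (mod 83)
24^4 ≡ 25 (mod 83)
24^8 ≡ 44 (mod 83)
24^16 ≡ 27 (mod 83)
24^32 ≡ 65 (mod 83)
24^41 = 24^(32+8+1) ≡ 82 (mod 83).
Result is 82 ≡ −1, so (24/83) = −1.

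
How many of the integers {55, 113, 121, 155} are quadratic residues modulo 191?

(55/191) = -1 → non-residue.
(113/191) = -1 → non-residue.
(121/191) = +1 → QR.
(155/191) = -1 → non-residue.
Total quadratic residues among the 4: 1.

1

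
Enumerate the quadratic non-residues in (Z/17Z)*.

Square k = 1,…,8 (k and 17−k give the same square):
1²=1, 2²=4, 3²=9, 4²=16, 5²≡8, 6²≡2, 7²≡15, 8²≡13 (mod 17).
The residues are {1, 2, 4, 8, 9, 13, 15, 16}; the non-residues are the remaining 8 nonzero classes.

3,5,6,7,10,11,12,14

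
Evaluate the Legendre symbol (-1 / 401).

First reduce: -1 ≡ 400 (mod 401).
Pull out 2^4: since 401 ≡ 1 (mod 8), (2/401) = +1, so (2/401)^4 = +1.
Reciprocity: 25 ≡ 1 and 401 ≡ 1 (mod 4), so (25/401) = +(401/25).
Reduce top mod 25: now compute (1/25).
Reached (1/25) = 1. Collecting the sign flips along the way, the symbol is +1.

1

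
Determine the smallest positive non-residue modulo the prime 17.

(2/17) = +1, so 2 is a residue.
(3/17) = −1, so 3 is the smallest positive non-residue mod 17.

3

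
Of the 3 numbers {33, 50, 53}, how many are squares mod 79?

(33/79) = -1 → non-residue.
(50/79) = +1 → QR.
(53/79) = -1 → non-residue.
Total quadratic residues among the 3: 1.

1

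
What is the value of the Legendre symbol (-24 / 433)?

1

Euler's criterion: (-24/433) ≡ 409^216 (mod 433).
409^2 ≡ 143 (mod 433)
409^4 ≡ 98 (mod 433)
409^8 ≡ 78 (mod 433)
409^16 ≡ 22 (mod 433)
409^32 ≡ 51 (mod 433)
409^64 ≡ 3 (mod 433)
409^128 ≡ 9 (mod 433)
409^216 = 409^(128+64+16+8) ≡ 1 (mod 433).
Result is 1, so (-24/433) = 1.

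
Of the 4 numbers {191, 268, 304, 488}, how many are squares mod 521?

0

(191/521) = -1 → non-residue.
(268/521) = -1 → non-residue.
(304/521) = -1 → non-residue.
(488/521) = -1 → non-residue.
Total quadratic residues among the 4: 0.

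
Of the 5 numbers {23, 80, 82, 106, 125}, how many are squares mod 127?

(23/127) = -1 → non-residue.
(80/127) = -1 → non-residue.
(82/127) = +1 → QR.
(106/127) = -1 → non-residue.
(125/127) = -1 → non-residue.
Total quadratic residues among the 5: 1.

1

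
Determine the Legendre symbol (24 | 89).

-1

Pull out 2^3: since 89 ≡ 1 (mod 8), (2/89) = +1, so (2/89)^3 = +1.
Reciprocity: 3 ≡ 3 and 89 ≡ 1 (mod 4), so (3/89) = +(89/3).
Reduce top mod 3: now compute (2/3).
Pull out 2: since 3 ≡ 3 (mod 8), (2/3) = -1.
Reached (1/3) = 1. Collecting the sign flips along the way, the symbol is -1.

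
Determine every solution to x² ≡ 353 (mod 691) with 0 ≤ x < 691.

110, 581

Since 691 ≡ 3 (mod 4), a square root of 353 is 353^((691+1)/4) = 353^173 mod 691.
Repeated squaring: 353^2≡229, 353^4≡616, 353^8≡97, 353^16≡426, 353^32≡434, 353^64≡404, 353^128≡140 (mod 691).
353^173 = 353^(128+32+8+4+1) ≡ 110 (mod 691).
Check: 110² = 12100 ≡ 353 (mod 691). The two roots are 110 and 581.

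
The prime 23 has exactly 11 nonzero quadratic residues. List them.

1 2 3 4 6 8 9 12 13 16 18

Square k = 1,…,11 (k and 23−k give the same square):
1²=1, 2²=4, 3²=9, 4²=16, 5²≡2, 6²≡13, 7²≡3, 8²≡18, 9²≡12, 10²≡8, 11²≡6 (mod 23).
So the quadratic residues mod 23 are {1, 2, 3, 4, 6, 8, 9, 12, 13, 16, 18}.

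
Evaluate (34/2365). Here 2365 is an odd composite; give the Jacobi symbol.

-1

Pull out 2: since 2365 ≡ 5 (mod 8), (2/2365) = -1.
Reciprocity: 17 ≡ 1 and 2365 ≡ 1 (mod 4), so (17/2365) = +(2365/17).
Reduce top mod 17: now compute (2/17).
Pull out 2: since 17 ≡ 1 (mod 8), (2/17) = +1.
Reached (1/17) = 1. Collecting the sign flips along the way, the symbol is -1.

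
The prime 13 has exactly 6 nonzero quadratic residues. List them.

1, 3, 4, 9, 10, 12

Square k = 1,…,6 (k and 13−k give the same square):
1²=1, 2²=4, 3²=9, 4²≡3, 5²≡12, 6²≡10 (mod 13).
So the quadratic residues mod 13 are {1, 3, 4, 9, 10, 12}.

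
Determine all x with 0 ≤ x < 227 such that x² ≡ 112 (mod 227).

Since 227 ≡ 3 (mod 4), a square root of 112 is 112^((227+1)/4) = 112^57 mod 227.
Repeated squaring: 112^2≡59, 112^4≡76, 112^8≡101, 112^16≡213, 112^32≡196 (mod 227).
112^57 = 112^(32+16+8+1) ≡ 79 (mod 227).
Check: 79² = 6241 ≡ 112 (mod 227). The two roots are 79 and 148.

79, 148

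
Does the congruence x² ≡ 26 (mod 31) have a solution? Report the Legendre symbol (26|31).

Pull out 2: since 31 ≡ 7 (mod 8), (2/31) = +1.
Reciprocity: 13 ≡ 1 and 31 ≡ 3 (mod 4), so (13/31) = +(31/13).
Reduce top mod 13: now compute (5/13).
Reciprocity: 5 ≡ 1 and 13 ≡ 1 (mod 4), so (5/13) = +(13/5).
Reduce top mod 5: now compute (3/5).
Reciprocity: 3 ≡ 3 and 5 ≡ 1 (mod 4), so (3/5) = +(5/3).
Reduce top mod 3: now compute (2/3).
Pull out 2: since 3 ≡ 3 (mod 8), (2/3) = -1.
Reached (1/3) = 1. Collecting the sign flips along the way, the symbol is -1.

-1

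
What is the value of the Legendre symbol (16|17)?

Euler's criterion: (16/17) ≡ 16^8 (mod 17).
16^2 ≡ 1 (mod 17)
16^4 ≡ 1 (mod 17)
16^8 ≡ 1 (mod 17)
16^8 = 16^(8) ≡ 1 (mod 17).
Result is 1, so (16/17) = 1.

1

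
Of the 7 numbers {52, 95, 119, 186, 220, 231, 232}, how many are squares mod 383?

4

(52/383) = -1 → non-residue.
(95/383) = -1 → non-residue.
(119/383) = +1 → QR.
(186/383) = +1 → QR.
(220/383) = +1 → QR.
(231/383) = -1 → non-residue.
(232/383) = +1 → QR.
Total quadratic residues among the 7: 4.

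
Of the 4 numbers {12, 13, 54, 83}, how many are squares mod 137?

0

(12/137) = -1 → non-residue.
(13/137) = -1 → non-residue.
(54/137) = -1 → non-residue.
(83/137) = -1 → non-residue.
Total quadratic residues among the 4: 0.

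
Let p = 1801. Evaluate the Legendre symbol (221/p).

-1

Reciprocity: 221 ≡ 1 and 1801 ≡ 1 (mod 4), so (221/1801) = +(1801/221).
Reduce top mod 221: now compute (33/221).
Reciprocity: 33 ≡ 1 and 221 ≡ 1 (mod 4), so (33/221) = +(221/33).
Reduce top mod 33: now compute (23/33).
Reciprocity: 23 ≡ 3 and 33 ≡ 1 (mod 4), so (23/33) = +(33/23).
Reduce top mod 23: now compute (10/23).
Pull out 2: since 23 ≡ 7 (mod 8), (2/23) = +1.
Reciprocity: 5 ≡ 1 and 23 ≡ 3 (mod 4), so (5/23) = +(23/5).
Reduce top mod 5: now compute (3/5).
Reciprocity: 3 ≡ 3 and 5 ≡ 1 (mod 4), so (3/5) = +(5/3).
Reduce top mod 3: now compute (2/3).
Pull out 2: since 3 ≡ 3 (mod 8), (2/3) = -1.
Reached (1/3) = 1. Collecting the sign flips along the way, the symbol is -1.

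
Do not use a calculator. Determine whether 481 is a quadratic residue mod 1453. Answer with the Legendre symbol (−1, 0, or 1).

Reciprocity: 481 ≡ 1 and 1453 ≡ 1 (mod 4), so (481/1453) = +(1453/481).
Reduce top mod 481: now compute (10/481).
Pull out 2: since 481 ≡ 1 (mod 8), (2/481) = +1.
Reciprocity: 5 ≡ 1 and 481 ≡ 1 (mod 4), so (5/481) = +(481/5).
Reduce top mod 5: now compute (1/5).
Reached (1/5) = 1. Collecting the sign flips along the way, the symbol is +1.

1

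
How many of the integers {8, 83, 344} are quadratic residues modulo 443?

(8/443) = -1 → non-residue.
(83/443) = -1 → non-residue.
(344/443) = +1 → QR.
Total quadratic residues among the 3: 1.

1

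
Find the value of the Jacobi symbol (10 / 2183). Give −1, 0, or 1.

Pull out 2: since 2183 ≡ 7 (mod 8), (2/2183) = +1.
Reciprocity: 5 ≡ 1 and 2183 ≡ 3 (mod 4), so (5/2183) = +(2183/5).
Reduce top mod 5: now compute (3/5).
Reciprocity: 3 ≡ 3 and 5 ≡ 1 (mod 4), so (3/5) = +(5/3).
Reduce top mod 3: now compute (2/3).
Pull out 2: since 3 ≡ 3 (mod 8), (2/3) = -1.
Reached (1/3) = 1. Collecting the sign flips along the way, the symbol is -1.

-1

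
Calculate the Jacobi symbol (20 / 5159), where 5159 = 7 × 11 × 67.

Pull out 2^2: since 5159 ≡ 7 (mod 8), (2/5159) = +1, so (2/5159)^2 = +1.
Reciprocity: 5 ≡ 1 and 5159 ≡ 3 (mod 4), so (5/5159) = +(5159/5).
Reduce top mod 5: now compute (4/5).
Pull out 2^2: since 5 ≡ 5 (mod 8), (2/5) = -1, so (2/5)^2 = +1.
Reached (1/5) = 1. Collecting the sign flips along the way, the symbol is +1.

1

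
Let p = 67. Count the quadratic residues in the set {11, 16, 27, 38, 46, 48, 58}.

(11/67) = -1 → non-residue.
(16/67) = +1 → QR.
(27/67) = -1 → non-residue.
(38/67) = -1 → non-residue.
(46/67) = -1 → non-residue.
(48/67) = -1 → non-residue.
(58/67) = -1 → non-residue.
Total quadratic residues among the 7: 1.

1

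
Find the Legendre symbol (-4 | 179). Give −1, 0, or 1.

-1

First reduce: -4 ≡ 175 (mod 179).
Reciprocity: 175 ≡ 3 and 179 ≡ 3 (mod 4), so (175/179) = −(179/175).
Reduce top mod 175: now compute (4/175).
Pull out 2^2: since 175 ≡ 7 (mod 8), (2/175) = +1, so (2/175)^2 = +1.
Reached (1/175) = 1. Collecting the sign flips along the way, the symbol is -1.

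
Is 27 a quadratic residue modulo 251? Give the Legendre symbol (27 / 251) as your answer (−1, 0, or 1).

Reciprocity: 27 ≡ 3 and 251 ≡ 3 (mod 4), so (27/251) = −(251/27).
Reduce top mod 27: now compute (8/27).
Pull out 2^3: since 27 ≡ 3 (mod 8), (2/27) = -1, so (2/27)^3 = -1.
Reached (1/27) = 1. Collecting the sign flips along the way, the symbol is +1.

1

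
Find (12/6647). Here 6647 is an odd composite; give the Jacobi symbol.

1

Pull out 2^2: since 6647 ≡ 7 (mod 8), (2/6647) = +1, so (2/6647)^2 = +1.
Reciprocity: 3 ≡ 3 and 6647 ≡ 3 (mod 4), so (3/6647) = −(6647/3).
Reduce top mod 3: now compute (2/3).
Pull out 2: since 3 ≡ 3 (mod 8), (2/3) = -1.
Reached (1/3) = 1. Collecting the sign flips along the way, the symbol is +1.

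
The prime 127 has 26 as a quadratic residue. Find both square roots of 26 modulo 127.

Since 127 ≡ 3 (mod 4), a square root of 26 is 26^((127+1)/4) = 26^32 mod 127.
Repeated squaring: 26^2≡41, 26^4≡30, 26^8≡11, 26^16≡121, 26^32≡36 (mod 127).
26^32 = 26^(32) ≡ 36 (mod 127).
Check: 36² = 1296 ≡ 26 (mod 127). The two roots are 36 and 91.

36, 91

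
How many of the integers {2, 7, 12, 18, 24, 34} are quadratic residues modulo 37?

(2/37) = -1 → non-residue.
(7/37) = +1 → QR.
(12/37) = +1 → QR.
(18/37) = -1 → non-residue.
(24/37) = -1 → non-residue.
(34/37) = +1 → QR.
Total quadratic residues among the 6: 3.

3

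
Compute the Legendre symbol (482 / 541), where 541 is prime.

-1

Pull out 2: since 541 ≡ 5 (mod 8), (2/541) = -1.
Reciprocity: 241 ≡ 1 and 541 ≡ 1 (mod 4), so (241/541) = +(541/241).
Reduce top mod 241: now compute (59/241).
Reciprocity: 59 ≡ 3 and 241 ≡ 1 (mod 4), so (59/241) = +(241/59).
Reduce top mod 59: now compute (5/59).
Reciprocity: 5 ≡ 1 and 59 ≡ 3 (mod 4), so (5/59) = +(59/5).
Reduce top mod 5: now compute (4/5).
Pull out 2^2: since 5 ≡ 5 (mod 8), (2/5) = -1, so (2/5)^2 = +1.
Reached (1/5) = 1. Collecting the sign flips along the way, the symbol is -1.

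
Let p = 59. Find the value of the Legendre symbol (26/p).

Pull out 2: since 59 ≡ 3 (mod 8), (2/59) = -1.
Reciprocity: 13 ≡ 1 and 59 ≡ 3 (mod 4), so (13/59) = +(59/13).
Reduce top mod 13: now compute (7/13).
Reciprocity: 7 ≡ 3 and 13 ≡ 1 (mod 4), so (7/13) = +(13/7).
Reduce top mod 7: now compute (6/7).
Pull out 2: since 7 ≡ 7 (mod 8), (2/7) = +1.
Reciprocity: 3 ≡ 3 and 7 ≡ 3 (mod 4), so (3/7) = −(7/3).
Reduce top mod 3: now compute (1/3).
Reached (1/3) = 1. Collecting the sign flips along the way, the symbol is +1.

1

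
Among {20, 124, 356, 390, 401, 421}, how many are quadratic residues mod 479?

4

(20/479) = +1 → QR.
(124/479) = -1 → non-residue.
(356/479) = +1 → QR.
(390/479) = -1 → non-residue.
(401/479) = +1 → QR.
(421/479) = +1 → QR.
Total quadratic residues among the 6: 4.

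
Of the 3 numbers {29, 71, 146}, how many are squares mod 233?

(29/233) = +1 → QR.
(71/233) = +1 → QR.
(146/233) = -1 → non-residue.
Total quadratic residues among the 3: 2.

2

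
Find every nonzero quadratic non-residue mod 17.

3 5 6 7 10 11 12 14

Square k = 1,…,8 (k and 17−k give the same square):
1²=1, 2²=4, 3²=9, 4²=16, 5²≡8, 6²≡2, 7²≡15, 8²≡13 (mod 17).
The residues are {1, 2, 4, 8, 9, 13, 15, 16}; the non-residues are the remaining 8 nonzero classes.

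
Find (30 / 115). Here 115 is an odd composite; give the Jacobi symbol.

Pull out 2: since 115 ≡ 3 (mod 8), (2/115) = -1.
Reciprocity: 15 ≡ 3 and 115 ≡ 3 (mod 4), so (15/115) = −(115/15).
Reduce top mod 15: now compute (10/15).
Pull out 2: since 15 ≡ 7 (mod 8), (2/15) = +1.
Reciprocity: 5 ≡ 1 and 15 ≡ 3 (mod 4), so (5/15) = +(15/5).
Reduce top mod 5: now compute (0/5).
Top reduces to 0: gcd > 1, so the symbol is 0.

0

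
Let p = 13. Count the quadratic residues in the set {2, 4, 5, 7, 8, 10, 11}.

(2/13) = -1 → non-residue.
(4/13) = +1 → QR.
(5/13) = -1 → non-residue.
(7/13) = -1 → non-residue.
(8/13) = -1 → non-residue.
(10/13) = +1 → QR.
(11/13) = -1 → non-residue.
Total quadratic residues among the 7: 2.

2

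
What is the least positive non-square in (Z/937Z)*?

5

(2/937) = +1, so 2 is a residue.
(3/937) = +1, so 3 is a residue.
(4/937) = +1, so 4 is a residue.
(5/937) = −1, so 5 is the smallest positive non-residue mod 937.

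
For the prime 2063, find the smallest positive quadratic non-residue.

(2/2063) = +1, so 2 is a residue.
(3/2063) = +1, so 3 is a residue.
(4/2063) = +1, so 4 is a residue.
(5/2063) = −1, so 5 is the smallest positive non-residue mod 2063.

5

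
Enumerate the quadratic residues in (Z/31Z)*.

1, 2, 4, 5, 7, 8, 9, 10, 14, 16, 18, 19, 20, 25, 28

Square k = 1,…,15 (k and 31−k give the same square):
1²=1, 2²=4, 3²=9, 4²=16, 5²=25, 6²≡5, 7²≡18, 8²≡2, 9²≡19, 10²≡7, 11²≡28, 12²≡20, 13²≡14, 14²≡10, 15²≡8 (mod 31).
So the quadratic residues mod 31 are {1, 2, 4, 5, 7, 8, 9, 10, 14, 16, 18, 19, 20, 25, 28}.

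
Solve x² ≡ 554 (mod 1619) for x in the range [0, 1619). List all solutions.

Since 1619 ≡ 3 (mod 4), a square root of 554 is 554^((1619+1)/4) = 554^405 mod 1619.
Repeated squaring: 554^2≡925, 554^4≡793, 554^8≡677, 554^16≡152, 554^32≡438, 554^64≡802, 554^128≡461, 554^256≡432 (mod 1619).
554^405 = 554^(256+128+16+4+1) ≡ 1526 (mod 1619).
Check: 1526² = 2328676 ≡ 554 (mod 1619). The two roots are 93 and 1526.

93, 1526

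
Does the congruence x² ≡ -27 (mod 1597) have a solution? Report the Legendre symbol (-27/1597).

First reduce: -27 ≡ 1570 (mod 1597).
Pull out 2: since 1597 ≡ 5 (mod 8), (2/1597) = -1.
Reciprocity: 785 ≡ 1 and 1597 ≡ 1 (mod 4), so (785/1597) = +(1597/785).
Reduce top mod 785: now compute (27/785).
Reciprocity: 27 ≡ 3 and 785 ≡ 1 (mod 4), so (27/785) = +(785/27).
Reduce top mod 27: now compute (2/27).
Pull out 2: since 27 ≡ 3 (mod 8), (2/27) = -1.
Reached (1/27) = 1. Collecting the sign flips along the way, the symbol is +1.

1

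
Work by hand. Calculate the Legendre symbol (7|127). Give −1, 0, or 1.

-1

Euler's criterion: (7/127) ≡ 7^63 (mod 127).
7^2 ≡ 49 (mod 127)
7^4 ≡ 115 (mod 127)
7^8 ≡ 17 (mod 127)
7^16 ≡ 35 (mod 127)
7^32 ≡ 82 (mod 127)
7^63 = 7^(32+16+8+4+2+1) ≡ 126 (mod 127).
Result is 126 ≡ −1, so (7/127) = −1.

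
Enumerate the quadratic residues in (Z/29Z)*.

1, 4, 5, 6, 7, 9, 13, 16, 20, 22, 23, 24, 25, 28

Square k = 1,…,14 (k and 29−k give the same square):
1²=1, 2²=4, 3²=9, 4²=16, 5²=25, 6²≡7, 7²≡20, 8²≡6, 9²≡23, 10²≡13, 11²≡5, 12²≡28, 13²≡24, 14²≡22 (mod 29).
So the quadratic residues mod 29 are {1, 4, 5, 6, 7, 9, 13, 16, 20, 22, 23, 24, 25, 28}.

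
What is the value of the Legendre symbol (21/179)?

Euler's criterion: (21/179) ≡ 21^89 (mod 179).
21^2 ≡ 83 (mod 179)
21^4 ≡ 87 (mod 179)
21^8 ≡ 51 (mod 179)
21^16 ≡ 95 (mod 179)
21^32 ≡ 75 (mod 179)
21^64 ≡ 76 (mod 179)
21^89 = 21^(64+16+8+1) ≡ 178 (mod 179).
Result is 178 ≡ −1, so (21/179) = −1.

-1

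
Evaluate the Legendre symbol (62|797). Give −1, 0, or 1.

Pull out 2: since 797 ≡ 5 (mod 8), (2/797) = -1.
Reciprocity: 31 ≡ 3 and 797 ≡ 1 (mod 4), so (31/797) = +(797/31).
Reduce top mod 31: now compute (22/31).
Pull out 2: since 31 ≡ 7 (mod 8), (2/31) = +1.
Reciprocity: 11 ≡ 3 and 31 ≡ 3 (mod 4), so (11/31) = −(31/11).
Reduce top mod 11: now compute (9/11).
Reciprocity: 9 ≡ 1 and 11 ≡ 3 (mod 4), so (9/11) = +(11/9).
Reduce top mod 9: now compute (2/9).
Pull out 2: since 9 ≡ 1 (mod 8), (2/9) = +1.
Reached (1/9) = 1. Collecting the sign flips along the way, the symbol is +1.

1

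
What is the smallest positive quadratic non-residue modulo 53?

2

(2/53) = −1, so 2 is the smallest positive non-residue mod 53.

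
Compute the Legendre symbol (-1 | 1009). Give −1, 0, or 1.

First reduce: -1 ≡ 1008 (mod 1009).
Pull out 2^4: since 1009 ≡ 1 (mod 8), (2/1009) = +1, so (2/1009)^4 = +1.
Reciprocity: 63 ≡ 3 and 1009 ≡ 1 (mod 4), so (63/1009) = +(1009/63).
Reduce top mod 63: now compute (1/63).
Reached (1/63) = 1. Collecting the sign flips along the way, the symbol is +1.

1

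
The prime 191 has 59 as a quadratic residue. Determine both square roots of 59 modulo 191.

Since 191 ≡ 3 (mod 4), a square root of 59 is 59^((191+1)/4) = 59^48 mod 191.
Repeated squaring: 59^2≡43, 59^4≡130, 59^8≡92, 59^16≡60, 59^32≡162 (mod 191).
59^48 = 59^(32+16) ≡ 170 (mod 191).
Check: 170² = 28900 ≡ 59 (mod 191). The two roots are 21 and 170.

21, 170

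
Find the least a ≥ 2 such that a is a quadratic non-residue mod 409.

7

(2/409) = +1, so 2 is a residue.
(3/409) = +1, so 3 is a residue.
(4/409) = +1, so 4 is a residue.
(5/409) = +1, so 5 is a residue.
(6/409) = +1, so 6 is a residue.
(7/409) = −1, so 7 is the smallest positive non-residue mod 409.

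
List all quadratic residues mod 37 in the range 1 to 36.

Square k = 1,…,18 (k and 37−k give the same square):
1²=1, 2²=4, 3²=9, 4²=16, 5²=25, 6²=36, 7²≡12, 8²≡27, 9²≡7, 10²≡26, 11²≡10, 12²≡33, 13²≡21, 14²≡11, 15²≡3, 16²≡34, 17²≡30, 18²≡28 (mod 37).
So the quadratic residues mod 37 are {1, 3, 4, 7, 9, 10, 11, 12, 16, 21, 25, 26, 27, 28, 30, 33, 34, 36}.

1, 3, 4, 7, 9, 10, 11, 12, 16, 21, 25, 26, 27, 28, 30, 33, 34, 36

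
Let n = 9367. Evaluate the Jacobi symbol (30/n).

1

Pull out 2: since 9367 ≡ 7 (mod 8), (2/9367) = +1.
Reciprocity: 15 ≡ 3 and 9367 ≡ 3 (mod 4), so (15/9367) = −(9367/15).
Reduce top mod 15: now compute (7/15).
Reciprocity: 7 ≡ 3 and 15 ≡ 3 (mod 4), so (7/15) = −(15/7).
Reduce top mod 7: now compute (1/7).
Reached (1/7) = 1. Collecting the sign flips along the way, the symbol is +1.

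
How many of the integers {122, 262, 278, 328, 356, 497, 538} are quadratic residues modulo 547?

(122/547) = +1 → QR.
(262/547) = -1 → non-residue.
(278/547) = -1 → non-residue.
(328/547) = +1 → QR.
(356/547) = -1 → non-residue.
(497/547) = +1 → QR.
(538/547) = -1 → non-residue.
Total quadratic residues among the 7: 3.

3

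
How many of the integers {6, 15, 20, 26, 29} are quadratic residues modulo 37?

1

(6/37) = -1 → non-residue.
(15/37) = -1 → non-residue.
(20/37) = -1 → non-residue.
(26/37) = +1 → QR.
(29/37) = -1 → non-residue.
Total quadratic residues among the 5: 1.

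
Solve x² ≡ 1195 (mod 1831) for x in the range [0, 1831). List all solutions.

Since 1831 ≡ 3 (mod 4), a square root of 1195 is 1195^((1831+1)/4) = 1195^458 mod 1831.
Repeated squaring: 1195^2≡1676, 1195^4≡222, 1195^8≡1678, 1195^16≡1437, 1195^32≡1432, 1195^64≡1735, 1195^128≡61, 1195^256≡59 (mod 1831).
1195^458 = 1195^(256+128+64+8+2) ≡ 597 (mod 1831).
Check: 597² = 356409 ≡ 1195 (mod 1831). The two roots are 597 and 1234.

597, 1234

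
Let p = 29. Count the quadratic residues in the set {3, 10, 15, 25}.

1

(3/29) = -1 → non-residue.
(10/29) = -1 → non-residue.
(15/29) = -1 → non-residue.
(25/29) = +1 → QR.
Total quadratic residues among the 4: 1.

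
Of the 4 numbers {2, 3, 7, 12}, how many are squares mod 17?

(2/17) = +1 → QR.
(3/17) = -1 → non-residue.
(7/17) = -1 → non-residue.
(12/17) = -1 → non-residue.
Total quadratic residues among the 4: 1.

1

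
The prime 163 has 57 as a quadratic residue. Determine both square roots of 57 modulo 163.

Since 163 ≡ 3 (mod 4), a square root of 57 is 57^((163+1)/4) = 57^41 mod 163.
Repeated squaring: 57^2≡152, 57^4≡121, 57^8≡134, 57^16≡26, 57^32≡24 (mod 163).
57^41 = 57^(32+8+1) ≡ 100 (mod 163).
Check: 100² = 10000 ≡ 57 (mod 163). The two roots are 63 and 100.

63, 100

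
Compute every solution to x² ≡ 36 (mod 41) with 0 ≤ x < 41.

41 ≡ 1 (mod 4), so we find a root by search.
Trying successive values, 6² = 36 ≡ 36 (mod 41). The other root is 41 − 6 = 35.

6, 35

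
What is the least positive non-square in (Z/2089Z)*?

(2/2089) = +1, so 2 is a residue.
(3/2089) = +1, so 3 is a residue.
(4/2089) = +1, so 4 is a residue.
(5/2089) = +1, so 5 is a residue.
(6/2089) = +1, so 6 is a residue.
(7/2089) = −1, so 7 is the smallest positive non-residue mod 2089.

7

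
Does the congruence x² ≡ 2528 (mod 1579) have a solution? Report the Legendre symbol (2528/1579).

-1

First reduce: 2528 ≡ 949 (mod 1579).
Reciprocity: 949 ≡ 1 and 1579 ≡ 3 (mod 4), so (949/1579) = +(1579/949).
Reduce top mod 949: now compute (630/949).
Pull out 2: since 949 ≡ 5 (mod 8), (2/949) = -1.
Reciprocity: 315 ≡ 3 and 949 ≡ 1 (mod 4), so (315/949) = +(949/315).
Reduce top mod 315: now compute (4/315).
Pull out 2^2: since 315 ≡ 3 (mod 8), (2/315) = -1, so (2/315)^2 = +1.
Reached (1/315) = 1. Collecting the sign flips along the way, the symbol is -1.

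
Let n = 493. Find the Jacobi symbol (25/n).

Reciprocity: 25 ≡ 1 and 493 ≡ 1 (mod 4), so (25/493) = +(493/25).
Reduce top mod 25: now compute (18/25).
Pull out 2: since 25 ≡ 1 (mod 8), (2/25) = +1.
Reciprocity: 9 ≡ 1 and 25 ≡ 1 (mod 4), so (9/25) = +(25/9).
Reduce top mod 9: now compute (7/9).
Reciprocity: 7 ≡ 3 and 9 ≡ 1 (mod 4), so (7/9) = +(9/7).
Reduce top mod 7: now compute (2/7).
Pull out 2: since 7 ≡ 7 (mod 8), (2/7) = +1.
Reached (1/7) = 1. Collecting the sign flips along the way, the symbol is +1.

1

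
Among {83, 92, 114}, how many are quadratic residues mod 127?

0

(83/127) = -1 → non-residue.
(92/127) = -1 → non-residue.
(114/127) = -1 → non-residue.
Total quadratic residues among the 3: 0.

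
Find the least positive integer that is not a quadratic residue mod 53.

2

(2/53) = −1, so 2 is the smallest positive non-residue mod 53.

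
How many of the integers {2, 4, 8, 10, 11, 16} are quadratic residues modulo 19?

(2/19) = -1 → non-residue.
(4/19) = +1 → QR.
(8/19) = -1 → non-residue.
(10/19) = -1 → non-residue.
(11/19) = +1 → QR.
(16/19) = +1 → QR.
Total quadratic residues among the 6: 3.

3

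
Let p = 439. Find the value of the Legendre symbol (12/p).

-1

Pull out 2^2: since 439 ≡ 7 (mod 8), (2/439) = +1, so (2/439)^2 = +1.
Reciprocity: 3 ≡ 3 and 439 ≡ 3 (mod 4), so (3/439) = −(439/3).
Reduce top mod 3: now compute (1/3).
Reached (1/3) = 1. Collecting the sign flips along the way, the symbol is -1.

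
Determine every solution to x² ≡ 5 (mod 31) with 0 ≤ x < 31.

6, 25

Since 31 ≡ 3 (mod 4), a square root of 5 is 5^((31+1)/4) = 5^8 mod 31.
Repeated squaring: 5^2≡25, 5^4≡5, 5^8≡25 (mod 31).
5^8 = 5^(8) ≡ 25 (mod 31).
Check: 25² = 625 ≡ 5 (mod 31). The two roots are 6 and 25.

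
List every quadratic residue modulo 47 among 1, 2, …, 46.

1, 2, 3, 4, 6, 7, 8, 9, 12, 14, 16, 17, 18, 21, 24, 25, 27, 28, 32, 34, 36, 37, 42

Square k = 1,…,23 (k and 47−k give the same square):
1²=1, 2²=4, 3²=9, 4²=16, 5²=25, 6²=36, 7²≡2, 8²≡17, 9²≡34, 10²≡6, 11²≡27, 12²≡3, 13²≡28, 14²≡8, 15²≡37, 16²≡21, 17²≡7, 18²≡42, 19²≡32, 20²≡24, 21²≡18, 22²≡14, 23²≡12 (mod 47).
So the quadratic residues mod 47 are {1, 2, 3, 4, 6, 7, 8, 9, 12, 14, 16, 17, 18, 21, 24, 25, 27, 28, 32, 34, 36, 37, 42}.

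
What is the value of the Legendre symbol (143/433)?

Reciprocity: 143 ≡ 3 and 433 ≡ 1 (mod 4), so (143/433) = +(433/143).
Reduce top mod 143: now compute (4/143).
Pull out 2^2: since 143 ≡ 7 (mod 8), (2/143) = +1, so (2/143)^2 = +1.
Reached (1/143) = 1. Collecting the sign flips along the way, the symbol is +1.

1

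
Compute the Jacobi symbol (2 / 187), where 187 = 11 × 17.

-1

Pull out 2: since 187 ≡ 3 (mod 8), (2/187) = -1.
Reached (1/187) = 1. Collecting the sign flips along the way, the symbol is -1.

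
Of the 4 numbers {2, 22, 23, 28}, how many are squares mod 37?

(2/37) = -1 → non-residue.
(22/37) = -1 → non-residue.
(23/37) = -1 → non-residue.
(28/37) = +1 → QR.
Total quadratic residues among the 4: 1.

1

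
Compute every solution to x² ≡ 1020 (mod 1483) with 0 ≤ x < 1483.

300, 1183

Since 1483 ≡ 3 (mod 4), a square root of 1020 is 1020^((1483+1)/4) = 1020^371 mod 1483.
Repeated squaring: 1020^2≡817, 1020^4≡139, 1020^8≡42, 1020^16≡281, 1020^32≡362, 1020^64≡540, 1020^128≡932, 1020^256≡1069 (mod 1483).
1020^371 = 1020^(256+64+32+16+2+1) ≡ 1183 (mod 1483).
Check: 1183² = 1399489 ≡ 1020 (mod 1483). The two roots are 300 and 1183.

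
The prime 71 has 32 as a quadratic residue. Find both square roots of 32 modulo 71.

Since 71 ≡ 3 (mod 4), a square root of 32 is 32^((71+1)/4) = 32^18 mod 71.
Repeated squaring: 32^2≡30, 32^4≡48, 32^8≡32, 32^16≡30 (mod 71).
32^18 = 32^(16+2) ≡ 48 (mod 71).
Check: 48² = 2304 ≡ 32 (mod 71). The two roots are 23 and 48.

23, 48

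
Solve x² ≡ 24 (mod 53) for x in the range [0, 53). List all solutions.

53 ≡ 1 (mod 4), so we find a root by search.
Trying successive values, 17² = 289 ≡ 24 (mod 53). The other root is 53 − 17 = 36.

17, 36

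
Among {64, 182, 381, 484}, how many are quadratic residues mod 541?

(64/541) = +1 → QR.
(182/541) = +1 → QR.
(381/541) = -1 → non-residue.
(484/541) = +1 → QR.
Total quadratic residues among the 4: 3.

3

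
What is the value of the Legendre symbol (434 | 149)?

-1

First reduce: 434 ≡ 136 (mod 149).
Pull out 2^3: since 149 ≡ 5 (mod 8), (2/149) = -1, so (2/149)^3 = -1.
Reciprocity: 17 ≡ 1 and 149 ≡ 1 (mod 4), so (17/149) = +(149/17).
Reduce top mod 17: now compute (13/17).
Reciprocity: 13 ≡ 1 and 17 ≡ 1 (mod 4), so (13/17) = +(17/13).
Reduce top mod 13: now compute (4/13).
Pull out 2^2: since 13 ≡ 5 (mod 8), (2/13) = -1, so (2/13)^2 = +1.
Reached (1/13) = 1. Collecting the sign flips along the way, the symbol is -1.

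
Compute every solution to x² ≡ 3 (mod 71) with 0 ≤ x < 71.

Since 71 ≡ 3 (mod 4), a square root of 3 is 3^((71+1)/4) = 3^18 mod 71.
Repeated squaring: 3^2≡9, 3^4≡10, 3^8≡29, 3^16≡60 (mod 71).
3^18 = 3^(16+2) ≡ 43 (mod 71).
Check: 43² = 1849 ≡ 3 (mod 71). The two roots are 28 and 43.

28, 43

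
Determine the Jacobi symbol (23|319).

1

Reciprocity: 23 ≡ 3 and 319 ≡ 3 (mod 4), so (23/319) = −(319/23).
Reduce top mod 23: now compute (20/23).
Pull out 2^2: since 23 ≡ 7 (mod 8), (2/23) = +1, so (2/23)^2 = +1.
Reciprocity: 5 ≡ 1 and 23 ≡ 3 (mod 4), so (5/23) = +(23/5).
Reduce top mod 5: now compute (3/5).
Reciprocity: 3 ≡ 3 and 5 ≡ 1 (mod 4), so (3/5) = +(5/3).
Reduce top mod 3: now compute (2/3).
Pull out 2: since 3 ≡ 3 (mod 8), (2/3) = -1.
Reached (1/3) = 1. Collecting the sign flips along the way, the symbol is +1.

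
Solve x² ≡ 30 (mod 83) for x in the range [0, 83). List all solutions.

14, 69

Since 83 ≡ 3 (mod 4), a square root of 30 is 30^((83+1)/4) = 30^21 mod 83.
Repeated squaring: 30^2≡70, 30^4≡3, 30^8≡9, 30^16≡81 (mod 83).
30^21 = 30^(16+4+1) ≡ 69 (mod 83).
Check: 69² = 4761 ≡ 30 (mod 83). The two roots are 14 and 69.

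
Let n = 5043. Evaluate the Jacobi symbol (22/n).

1

Pull out 2: since 5043 ≡ 3 (mod 8), (2/5043) = -1.
Reciprocity: 11 ≡ 3 and 5043 ≡ 3 (mod 4), so (11/5043) = −(5043/11).
Reduce top mod 11: now compute (5/11).
Reciprocity: 5 ≡ 1 and 11 ≡ 3 (mod 4), so (5/11) = +(11/5).
Reduce top mod 5: now compute (1/5).
Reached (1/5) = 1. Collecting the sign flips along the way, the symbol is +1.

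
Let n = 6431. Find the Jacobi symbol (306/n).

-1

Pull out 2: since 6431 ≡ 7 (mod 8), (2/6431) = +1.
Reciprocity: 153 ≡ 1 and 6431 ≡ 3 (mod 4), so (153/6431) = +(6431/153).
Reduce top mod 153: now compute (5/153).
Reciprocity: 5 ≡ 1 and 153 ≡ 1 (mod 4), so (5/153) = +(153/5).
Reduce top mod 5: now compute (3/5).
Reciprocity: 3 ≡ 3 and 5 ≡ 1 (mod 4), so (3/5) = +(5/3).
Reduce top mod 3: now compute (2/3).
Pull out 2: since 3 ≡ 3 (mod 8), (2/3) = -1.
Reached (1/3) = 1. Collecting the sign flips along the way, the symbol is -1.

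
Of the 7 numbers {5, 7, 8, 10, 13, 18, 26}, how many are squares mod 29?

(5/29) = +1 → QR.
(7/29) = +1 → QR.
(8/29) = -1 → non-residue.
(10/29) = -1 → non-residue.
(13/29) = +1 → QR.
(18/29) = -1 → non-residue.
(26/29) = -1 → non-residue.
Total quadratic residues among the 7: 3.

3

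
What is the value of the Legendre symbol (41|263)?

-1

Reciprocity: 41 ≡ 1 and 263 ≡ 3 (mod 4), so (41/263) = +(263/41).
Reduce top mod 41: now compute (17/41).
Reciprocity: 17 ≡ 1 and 41 ≡ 1 (mod 4), so (17/41) = +(41/17).
Reduce top mod 17: now compute (7/17).
Reciprocity: 7 ≡ 3 and 17 ≡ 1 (mod 4), so (7/17) = +(17/7).
Reduce top mod 7: now compute (3/7).
Reciprocity: 3 ≡ 3 and 7 ≡ 3 (mod 4), so (3/7) = −(7/3).
Reduce top mod 3: now compute (1/3).
Reached (1/3) = 1. Collecting the sign flips along the way, the symbol is -1.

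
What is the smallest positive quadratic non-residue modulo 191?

7

(2/191) = +1, so 2 is a residue.
(3/191) = +1, so 3 is a residue.
(4/191) = +1, so 4 is a residue.
(5/191) = +1, so 5 is a residue.
(6/191) = +1, so 6 is a residue.
(7/191) = −1, so 7 is the smallest positive non-residue mod 191.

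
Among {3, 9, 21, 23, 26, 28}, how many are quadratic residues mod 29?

3

(3/29) = -1 → non-residue.
(9/29) = +1 → QR.
(21/29) = -1 → non-residue.
(23/29) = +1 → QR.
(26/29) = -1 → non-residue.
(28/29) = +1 → QR.
Total quadratic residues among the 6: 3.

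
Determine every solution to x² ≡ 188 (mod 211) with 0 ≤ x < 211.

71, 140

Since 211 ≡ 3 (mod 4), a square root of 188 is 188^((211+1)/4) = 188^53 mod 211.
Repeated squaring: 188^2≡107, 188^4≡55, 188^8≡71, 188^16≡188, 188^32≡107 (mod 211).
188^53 = 188^(32+16+4+1) ≡ 71 (mod 211).
Check: 71² = 5041 ≡ 188 (mod 211). The two roots are 71 and 140.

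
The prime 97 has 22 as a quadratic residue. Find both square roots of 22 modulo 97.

33, 64

97 ≡ 1 (mod 4), so we find a root by search.
Trying successive values, 33² = 1089 ≡ 22 (mod 97). The other root is 97 − 33 = 64.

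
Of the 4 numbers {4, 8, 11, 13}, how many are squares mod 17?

(4/17) = +1 → QR.
(8/17) = +1 → QR.
(11/17) = -1 → non-residue.
(13/17) = +1 → QR.
Total quadratic residues among the 4: 3.

3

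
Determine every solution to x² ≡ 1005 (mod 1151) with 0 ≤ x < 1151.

155, 996

Since 1151 ≡ 3 (mod 4), a square root of 1005 is 1005^((1151+1)/4) = 1005^288 mod 1151.
Repeated squaring: 1005^2≡598, 1005^4≡794, 1005^8≡839, 1005^16≡660, 1005^32≡522, 1005^64≡848, 1005^128≡880, 1005^256≡928 (mod 1151).
1005^288 = 1005^(256+32) ≡ 996 (mod 1151).
Check: 996² = 992016 ≡ 1005 (mod 1151). The two roots are 155 and 996.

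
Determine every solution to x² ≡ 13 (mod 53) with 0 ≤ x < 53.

53 ≡ 1 (mod 4), so we find a root by search.
Trying successive values, 15² = 225 ≡ 13 (mod 53). The other root is 53 − 15 = 38.

15, 38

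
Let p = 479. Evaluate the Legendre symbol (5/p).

1

Reciprocity: 5 ≡ 1 and 479 ≡ 3 (mod 4), so (5/479) = +(479/5).
Reduce top mod 5: now compute (4/5).
Pull out 2^2: since 5 ≡ 5 (mod 8), (2/5) = -1, so (2/5)^2 = +1.
Reached (1/5) = 1. Collecting the sign flips along the way, the symbol is +1.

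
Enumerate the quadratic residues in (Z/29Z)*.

Square k = 1,…,14 (k and 29−k give the same square):
1²=1, 2²=4, 3²=9, 4²=16, 5²=25, 6²≡7, 7²≡20, 8²≡6, 9²≡23, 10²≡13, 11²≡5, 12²≡28, 13²≡24, 14²≡22 (mod 29).
So the quadratic residues mod 29 are {1, 4, 5, 6, 7, 9, 13, 16, 20, 22, 23, 24, 25, 28}.

1,4,5,6,7,9,13,16,20,22,23,24,25,28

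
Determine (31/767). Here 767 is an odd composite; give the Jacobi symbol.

Reciprocity: 31 ≡ 3 and 767 ≡ 3 (mod 4), so (31/767) = −(767/31).
Reduce top mod 31: now compute (23/31).
Reciprocity: 23 ≡ 3 and 31 ≡ 3 (mod 4), so (23/31) = −(31/23).
Reduce top mod 23: now compute (8/23).
Pull out 2^3: since 23 ≡ 7 (mod 8), (2/23) = +1, so (2/23)^3 = +1.
Reached (1/23) = 1. Collecting the sign flips along the way, the symbol is +1.

1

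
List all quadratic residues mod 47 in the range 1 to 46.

Square k = 1,…,23 (k and 47−k give the same square):
1²=1, 2²=4, 3²=9, 4²=16, 5²=25, 6²=36, 7²≡2, 8²≡17, 9²≡34, 10²≡6, 11²≡27, 12²≡3, 13²≡28, 14²≡8, 15²≡37, 16²≡21, 17²≡7, 18²≡42, 19²≡32, 20²≡24, 21²≡18, 22²≡14, 23²≡12 (mod 47).
So the quadratic residues mod 47 are {1, 2, 3, 4, 6, 7, 8, 9, 12, 14, 16, 17, 18, 21, 24, 25, 27, 28, 32, 34, 36, 37, 42}.

1,2,3,4,6,7,8,9,12,14,16,17,18,21,24,25,27,28,32,34,36,37,42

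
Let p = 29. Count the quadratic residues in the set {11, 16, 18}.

(11/29) = -1 → non-residue.
(16/29) = +1 → QR.
(18/29) = -1 → non-residue.
Total quadratic residues among the 3: 1.

1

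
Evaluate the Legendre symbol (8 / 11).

Euler's criterion: (8/11) ≡ 8^5 (mod 11).
8^2 ≡ 9 (mod 11)
8^4 ≡ 4 (mod 11)
8^5 = 8^(4+1) ≡ 10 (mod 11).
Result is 10 ≡ −1, so (8/11) = −1.

-1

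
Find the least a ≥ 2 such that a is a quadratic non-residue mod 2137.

(2/2137) = +1, so 2 is a residue.
(3/2137) = +1, so 3 is a residue.
(4/2137) = +1, so 4 is a residue.
(5/2137) = −1, so 5 is the smallest positive non-residue mod 2137.

5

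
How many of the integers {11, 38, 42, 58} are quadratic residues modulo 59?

0

(11/59) = -1 → non-residue.
(38/59) = -1 → non-residue.
(42/59) = -1 → non-residue.
(58/59) = -1 → non-residue.
Total quadratic residues among the 4: 0.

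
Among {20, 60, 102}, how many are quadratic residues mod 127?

(20/127) = -1 → non-residue.
(60/127) = +1 → QR.
(102/127) = -1 → non-residue.
Total quadratic residues among the 3: 1.

1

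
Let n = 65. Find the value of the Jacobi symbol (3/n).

Reciprocity: 3 ≡ 3 and 65 ≡ 1 (mod 4), so (3/65) = +(65/3).
Reduce top mod 3: now compute (2/3).
Pull out 2: since 3 ≡ 3 (mod 8), (2/3) = -1.
Reached (1/3) = 1. Collecting the sign flips along the way, the symbol is -1.

-1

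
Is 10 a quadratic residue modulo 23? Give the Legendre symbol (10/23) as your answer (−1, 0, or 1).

Euler's criterion: (10/23) ≡ 10^11 (mod 23).
10^2 ≡ 8 (mod 23)
10^4 ≡ 18 (mod 23)
10^8 ≡ 2 (mod 23)
10^11 = 10^(8+2+1) ≡ 22 (mod 23).
Result is 22 ≡ −1, so (10/23) = −1.

-1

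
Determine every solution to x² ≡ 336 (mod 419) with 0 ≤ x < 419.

184, 235

Since 419 ≡ 3 (mod 4), a square root of 336 is 336^((419+1)/4) = 336^105 mod 419.
Repeated squaring: 336^2≡185, 336^4≡286, 336^8≡91, 336^16≡320, 336^32≡164, 336^64≡80 (mod 419).
336^105 = 336^(64+32+8+1) ≡ 235 (mod 419).
Check: 235² = 55225 ≡ 336 (mod 419). The two roots are 184 and 235.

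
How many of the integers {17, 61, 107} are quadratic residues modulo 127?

3

(17/127) = +1 → QR.
(61/127) = +1 → QR.
(107/127) = +1 → QR.
Total quadratic residues among the 3: 3.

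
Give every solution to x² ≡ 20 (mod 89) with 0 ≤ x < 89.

89 ≡ 1 (mod 4), so we find a root by search.
Trying successive values, 38² = 1444 ≡ 20 (mod 89). The other root is 89 − 38 = 51.

38, 51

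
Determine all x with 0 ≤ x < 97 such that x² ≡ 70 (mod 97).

97 ≡ 1 (mod 4), so we find a root by search.
Trying successive values, 19² = 361 ≡ 70 (mod 97). The other root is 97 − 19 = 78.

19, 78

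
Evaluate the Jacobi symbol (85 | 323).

0

Reciprocity: 85 ≡ 1 and 323 ≡ 3 (mod 4), so (85/323) = +(323/85).
Reduce top mod 85: now compute (68/85).
Pull out 2^2: since 85 ≡ 5 (mod 8), (2/85) = -1, so (2/85)^2 = +1.
Reciprocity: 17 ≡ 1 and 85 ≡ 1 (mod 4), so (17/85) = +(85/17).
Reduce top mod 17: now compute (0/17).
Top reduces to 0: gcd > 1, so the symbol is 0.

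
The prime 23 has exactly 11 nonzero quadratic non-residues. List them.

Square k = 1,…,11 (k and 23−k give the same square):
1²=1, 2²=4, 3²=9, 4²=16, 5²≡2, 6²≡13, 7²≡3, 8²≡18, 9²≡12, 10²≡8, 11²≡6 (mod 23).
The residues are {1, 2, 3, 4, 6, 8, 9, 12, 13, 16, 18}; the non-residues are the remaining 11 nonzero classes.

5, 7, 10, 11, 14, 15, 17, 19, 20, 21, 22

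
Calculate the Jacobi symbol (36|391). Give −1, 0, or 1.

Pull out 2^2: since 391 ≡ 7 (mod 8), (2/391) = +1, so (2/391)^2 = +1.
Reciprocity: 9 ≡ 1 and 391 ≡ 3 (mod 4), so (9/391) = +(391/9).
Reduce top mod 9: now compute (4/9).
Pull out 2^2: since 9 ≡ 1 (mod 8), (2/9) = +1, so (2/9)^2 = +1.
Reached (1/9) = 1. Collecting the sign flips along the way, the symbol is +1.

1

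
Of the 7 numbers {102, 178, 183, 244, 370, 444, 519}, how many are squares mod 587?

0

(102/587) = -1 → non-residue.
(178/587) = -1 → non-residue.
(183/587) = -1 → non-residue.
(244/587) = -1 → non-residue.
(370/587) = -1 → non-residue.
(444/587) = -1 → non-residue.
(519/587) = -1 → non-residue.
Total quadratic residues among the 7: 0.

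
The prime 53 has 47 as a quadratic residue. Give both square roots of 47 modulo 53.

53 ≡ 1 (mod 4), so we find a root by search.
Trying successive values, 10² = 100 ≡ 47 (mod 53). The other root is 53 − 10 = 43.

10, 43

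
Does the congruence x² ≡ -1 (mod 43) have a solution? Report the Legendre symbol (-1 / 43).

-1

Euler's criterion: (-1/43) ≡ 42^21 (mod 43).
42^2 ≡ 1 (mod 43)
42^4 ≡ 1 (mod 43)
42^8 ≡ 1 (mod 43)
42^16 ≡ 1 (mod 43)
42^21 = 42^(16+4+1) ≡ 42 (mod 43).
Result is 42 ≡ −1, so (-1/43) = −1.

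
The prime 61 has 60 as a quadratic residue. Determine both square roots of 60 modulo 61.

11, 50

61 ≡ 1 (mod 4), so we find a root by search.
Trying successive values, 11² = 121 ≡ 60 (mod 61). The other root is 61 − 11 = 50.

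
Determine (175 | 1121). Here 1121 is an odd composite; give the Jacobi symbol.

Reciprocity: 175 ≡ 3 and 1121 ≡ 1 (mod 4), so (175/1121) = +(1121/175).
Reduce top mod 175: now compute (71/175).
Reciprocity: 71 ≡ 3 and 175 ≡ 3 (mod 4), so (71/175) = −(175/71).
Reduce top mod 71: now compute (33/71).
Reciprocity: 33 ≡ 1 and 71 ≡ 3 (mod 4), so (33/71) = +(71/33).
Reduce top mod 33: now compute (5/33).
Reciprocity: 5 ≡ 1 and 33 ≡ 1 (mod 4), so (5/33) = +(33/5).
Reduce top mod 5: now compute (3/5).
Reciprocity: 3 ≡ 3 and 5 ≡ 1 (mod 4), so (3/5) = +(5/3).
Reduce top mod 3: now compute (2/3).
Pull out 2: since 3 ≡ 3 (mod 8), (2/3) = -1.
Reached (1/3) = 1. Collecting the sign flips along the way, the symbol is +1.

1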